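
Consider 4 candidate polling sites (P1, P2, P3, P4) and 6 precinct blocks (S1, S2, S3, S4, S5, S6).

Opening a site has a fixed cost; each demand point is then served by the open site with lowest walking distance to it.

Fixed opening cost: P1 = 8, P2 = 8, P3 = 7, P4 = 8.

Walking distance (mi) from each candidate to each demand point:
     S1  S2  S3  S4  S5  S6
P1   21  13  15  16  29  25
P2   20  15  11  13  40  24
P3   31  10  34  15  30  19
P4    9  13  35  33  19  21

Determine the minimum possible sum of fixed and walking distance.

102

Open {P2, P4}: assign each demand point to its cheapest open site.
  S1→P4 9, S2→P4 13, S3→P2 11, S4→P2 13, S5→P4 19, S6→P4 21
  walking distance 86, fixed 16 → total 102.
Compare {P2, P3, P4}: walking distance 81 + fixed 23 = 104.
Compare {P1, P4}: walking distance 93 + fixed 16 = 109.
Compare {P1, P2, P4}: walking distance 86 + fixed 24 = 110.
All other subsets cost ≥ 104. Minimum total cost: 102.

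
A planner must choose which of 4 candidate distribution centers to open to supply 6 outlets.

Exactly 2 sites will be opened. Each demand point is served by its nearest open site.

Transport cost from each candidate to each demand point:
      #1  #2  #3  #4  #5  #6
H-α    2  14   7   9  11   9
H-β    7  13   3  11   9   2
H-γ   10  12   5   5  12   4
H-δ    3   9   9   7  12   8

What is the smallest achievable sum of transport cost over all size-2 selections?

Open {H-β, H-δ}.
  #1→H-δ 3, #2→H-δ 9, #3→H-β 3, #4→H-δ 7, #5→H-β 9, #6→H-β 2  ⇒ total 33.
Compare {H-α, H-β}: total 38.
Compare {H-β, H-γ}: total 38.
No size-2 selection does better; minimum is 33.

33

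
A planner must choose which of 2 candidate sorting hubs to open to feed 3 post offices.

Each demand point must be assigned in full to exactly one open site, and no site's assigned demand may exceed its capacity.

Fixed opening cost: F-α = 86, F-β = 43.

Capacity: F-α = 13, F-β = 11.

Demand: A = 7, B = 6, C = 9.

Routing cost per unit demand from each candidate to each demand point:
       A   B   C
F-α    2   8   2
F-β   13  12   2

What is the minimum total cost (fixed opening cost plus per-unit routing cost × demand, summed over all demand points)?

Open {F-α, F-β}; cheapest assignment that respects the capacities:
  F-α (cap 13, load 13): A, B — cost 7×2 + 6×8 = 62
  F-β (cap 11, load 9): C — cost 9×2 = 18
  Shipping 80, fixed 129 → total 209.
  Any other capacity-feasible assignment to {F-α, F-β} ships for at least 80.
Total demand is 22 and no other set of sites has combined capacity ≥ 22, so {F-α, F-β} is the only feasible choice of open sites. Minimum: 209.

209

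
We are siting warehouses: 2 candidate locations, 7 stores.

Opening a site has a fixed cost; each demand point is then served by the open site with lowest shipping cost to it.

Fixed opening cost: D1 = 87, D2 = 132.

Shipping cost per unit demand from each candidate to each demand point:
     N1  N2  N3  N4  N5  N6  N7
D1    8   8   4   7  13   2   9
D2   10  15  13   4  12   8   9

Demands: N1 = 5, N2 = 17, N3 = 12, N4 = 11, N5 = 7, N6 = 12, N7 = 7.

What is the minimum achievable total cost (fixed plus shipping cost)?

566

Open {D1}: assign each demand point to its cheapest open site.
  N1→D1 5×8=40, N2→D1 17×8=136, N3→D1 12×4=48, N4→D1 11×7=77, N5→D1 7×13=91, N6→D1 12×2=24, N7→D1 7×9=63
  shipping cost 479, fixed 87 → total 566.
Compare {D1, D2}: shipping cost 439 + fixed 219 = 658.
Compare {D2}: shipping cost 748 + fixed 132 = 880.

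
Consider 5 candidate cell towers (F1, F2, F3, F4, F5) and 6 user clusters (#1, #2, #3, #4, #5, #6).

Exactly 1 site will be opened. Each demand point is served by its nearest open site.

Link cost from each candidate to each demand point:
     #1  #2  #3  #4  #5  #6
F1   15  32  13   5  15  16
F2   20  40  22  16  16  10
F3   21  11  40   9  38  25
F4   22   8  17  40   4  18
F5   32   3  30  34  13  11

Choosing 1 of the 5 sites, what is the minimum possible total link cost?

96

Open {F1}.
  #1→F1 15, #2→F1 32, #3→F1 13, #4→F1 5, #5→F1 15, #6→F1 16  ⇒ total 96.
Compare {F4}: total 109.
Compare {F5}: total 123.
No size-1 selection does better; minimum is 96.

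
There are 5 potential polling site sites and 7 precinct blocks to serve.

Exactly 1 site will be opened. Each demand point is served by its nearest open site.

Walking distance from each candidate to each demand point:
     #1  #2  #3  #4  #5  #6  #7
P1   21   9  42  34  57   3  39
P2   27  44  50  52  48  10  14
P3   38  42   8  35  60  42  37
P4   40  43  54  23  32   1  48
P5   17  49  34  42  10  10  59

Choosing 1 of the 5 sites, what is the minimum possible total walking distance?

205

Open {P1}.
  #1→P1 21, #2→P1 9, #3→P1 42, #4→P1 34, #5→P1 57, #6→P1 3, #7→P1 39  ⇒ total 205.
Compare {P5}: total 221.
Compare {P4}: total 241.
No size-1 selection does better; minimum is 205.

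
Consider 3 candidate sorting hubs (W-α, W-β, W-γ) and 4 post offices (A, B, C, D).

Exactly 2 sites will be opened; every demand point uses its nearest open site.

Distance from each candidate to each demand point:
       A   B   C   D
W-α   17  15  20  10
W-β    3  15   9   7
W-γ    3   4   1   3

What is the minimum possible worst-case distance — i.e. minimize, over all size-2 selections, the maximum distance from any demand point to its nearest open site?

4

Open {W-α, W-γ}.
  Farthest demand point is B at distance 4 (to W-γ); all others are ≤ 4.
With {W-β, W-γ} the worst case is 4.
With {W-α, W-β} the worst case is 15.
No size-2 selection achieves below 4.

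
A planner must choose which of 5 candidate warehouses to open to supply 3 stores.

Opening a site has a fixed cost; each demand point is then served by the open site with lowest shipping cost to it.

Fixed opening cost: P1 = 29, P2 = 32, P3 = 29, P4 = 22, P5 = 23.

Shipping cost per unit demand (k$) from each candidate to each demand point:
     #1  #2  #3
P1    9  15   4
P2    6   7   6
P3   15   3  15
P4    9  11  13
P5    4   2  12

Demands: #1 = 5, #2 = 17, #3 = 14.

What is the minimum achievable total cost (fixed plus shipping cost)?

Open {P1, P5}: assign each demand point to its cheapest open site.
  #1→P5 5×4=20, #2→P5 17×2=34, #3→P1 14×4=56
  shipping cost 110, fixed 52 → total 162.
Compare {P1, P4, P5}: shipping cost 110 + fixed 74 = 184.
Compare {P1, P3, P5}: shipping cost 110 + fixed 81 = 191.
Compare {P2, P5}: shipping cost 138 + fixed 55 = 193.
All other subsets cost ≥ 184. Minimum total cost: 162.

162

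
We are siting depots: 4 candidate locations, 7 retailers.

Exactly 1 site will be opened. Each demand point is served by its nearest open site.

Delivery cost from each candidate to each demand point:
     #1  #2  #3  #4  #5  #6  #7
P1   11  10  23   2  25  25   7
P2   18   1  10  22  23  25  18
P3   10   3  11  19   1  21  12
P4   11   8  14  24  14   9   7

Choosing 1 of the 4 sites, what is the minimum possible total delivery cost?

77

Open {P3}.
  #1→P3 10, #2→P3 3, #3→P3 11, #4→P3 19, #5→P3 1, #6→P3 21, #7→P3 12  ⇒ total 77.
Compare {P4}: total 87.
Compare {P1}: total 103.
No size-1 selection does better; minimum is 77.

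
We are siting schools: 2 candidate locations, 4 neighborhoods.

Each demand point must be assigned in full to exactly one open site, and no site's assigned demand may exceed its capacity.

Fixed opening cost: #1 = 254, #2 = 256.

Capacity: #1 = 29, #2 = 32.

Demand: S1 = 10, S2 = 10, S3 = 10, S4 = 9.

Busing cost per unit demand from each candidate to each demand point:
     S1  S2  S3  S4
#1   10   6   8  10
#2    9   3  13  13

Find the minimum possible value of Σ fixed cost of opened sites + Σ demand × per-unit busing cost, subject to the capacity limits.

800

Open {#1, #2}; cheapest assignment that respects the capacities:
  #1 (cap 29, load 19): S3, S4 — cost 10×8 + 9×10 = 170
  #2 (cap 32, load 20): S1, S2 — cost 10×9 + 10×3 = 120
  Shipping 290, fixed 510 → total 800.
  Any other capacity-feasible assignment to {#1, #2} ships for at least 290.
Total demand is 39 and no other set of sites has combined capacity ≥ 39, so {#1, #2} is the only feasible choice of open sites. Minimum: 800.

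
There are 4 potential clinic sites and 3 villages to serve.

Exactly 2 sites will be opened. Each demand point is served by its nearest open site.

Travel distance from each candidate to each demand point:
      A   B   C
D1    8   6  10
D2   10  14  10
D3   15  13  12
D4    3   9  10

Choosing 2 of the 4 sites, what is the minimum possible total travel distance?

19

Open {D1, D4}.
  A→D4 3, B→D1 6, C→D1 10  ⇒ total 19.
Compare {D2, D4}: total 22.
Compare {D3, D4}: total 22.
No size-2 selection does better; minimum is 19.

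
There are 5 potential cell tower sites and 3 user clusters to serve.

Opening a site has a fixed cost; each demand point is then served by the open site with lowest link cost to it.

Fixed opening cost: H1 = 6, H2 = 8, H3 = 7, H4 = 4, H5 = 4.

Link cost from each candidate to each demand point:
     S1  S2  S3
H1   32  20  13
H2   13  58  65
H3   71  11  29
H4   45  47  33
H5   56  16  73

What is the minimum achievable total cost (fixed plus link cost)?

Open {H1, H2, H3}: assign each demand point to its cheapest open site.
  S1→H2 13, S2→H3 11, S3→H1 13
  link cost 37, fixed 21 → total 58.
Compare {H1, H2}: link cost 46 + fixed 14 = 60.
Compare {H1, H2, H5}: link cost 42 + fixed 18 = 60.
Compare {H1, H2, H3, H4}: link cost 37 + fixed 25 = 62.
All other subsets cost ≥ 60. Minimum total cost: 58.

58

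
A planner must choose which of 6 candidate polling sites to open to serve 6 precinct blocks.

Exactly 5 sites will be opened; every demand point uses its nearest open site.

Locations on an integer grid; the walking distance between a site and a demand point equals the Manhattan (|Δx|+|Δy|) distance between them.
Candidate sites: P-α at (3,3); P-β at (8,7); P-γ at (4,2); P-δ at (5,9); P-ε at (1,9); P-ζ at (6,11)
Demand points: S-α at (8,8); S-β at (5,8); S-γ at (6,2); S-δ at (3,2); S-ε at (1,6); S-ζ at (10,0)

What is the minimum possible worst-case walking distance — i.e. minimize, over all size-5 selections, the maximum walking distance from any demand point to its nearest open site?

Open {P-α, P-β, P-γ, P-δ, P-ε}.
  Farthest demand point is S-ζ at walking distance 8 (to P-γ); all others are ≤ 8.
With {P-α, P-β, P-γ, P-δ, P-ζ} the worst case is 8.
With {P-α, P-β, P-γ, P-ε, P-ζ} the worst case is 8.
No size-5 selection achieves below 8.

8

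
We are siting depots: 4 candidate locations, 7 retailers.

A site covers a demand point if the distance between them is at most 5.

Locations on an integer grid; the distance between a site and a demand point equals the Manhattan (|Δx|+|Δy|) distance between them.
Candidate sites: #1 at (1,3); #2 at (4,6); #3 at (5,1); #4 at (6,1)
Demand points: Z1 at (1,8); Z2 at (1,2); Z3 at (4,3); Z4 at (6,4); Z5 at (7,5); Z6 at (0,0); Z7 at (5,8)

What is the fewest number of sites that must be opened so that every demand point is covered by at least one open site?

Coverage sets (demand points within 5 of each site):
  #1: {Z1, Z2, Z3, Z6}
  #2: {Z1, Z3, Z4, Z5, Z7}
  #3: {Z2, Z3, Z4}
  #4: {Z3, Z4, Z5}
No single site covers all 7 demand points.
But {#1, #2} covers everything, so the minimum is 2.

2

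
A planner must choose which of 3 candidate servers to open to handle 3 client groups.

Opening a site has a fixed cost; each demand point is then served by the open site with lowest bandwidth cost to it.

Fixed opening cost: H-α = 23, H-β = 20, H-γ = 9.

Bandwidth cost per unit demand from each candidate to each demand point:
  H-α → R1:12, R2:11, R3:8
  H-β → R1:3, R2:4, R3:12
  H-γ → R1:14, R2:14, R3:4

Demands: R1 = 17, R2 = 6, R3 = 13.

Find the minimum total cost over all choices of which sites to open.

Open {H-β, H-γ}: assign each demand point to its cheapest open site.
  R1→H-β 17×3=51, R2→H-β 6×4=24, R3→H-γ 13×4=52
  bandwidth cost 127, fixed 29 → total 156.
Compare {H-α, H-β, H-γ}: bandwidth cost 127 + fixed 52 = 179.
Compare {H-α, H-β}: bandwidth cost 179 + fixed 43 = 222.
Compare {H-β}: bandwidth cost 231 + fixed 20 = 251.
All other subsets cost ≥ 179. Minimum total cost: 156.

156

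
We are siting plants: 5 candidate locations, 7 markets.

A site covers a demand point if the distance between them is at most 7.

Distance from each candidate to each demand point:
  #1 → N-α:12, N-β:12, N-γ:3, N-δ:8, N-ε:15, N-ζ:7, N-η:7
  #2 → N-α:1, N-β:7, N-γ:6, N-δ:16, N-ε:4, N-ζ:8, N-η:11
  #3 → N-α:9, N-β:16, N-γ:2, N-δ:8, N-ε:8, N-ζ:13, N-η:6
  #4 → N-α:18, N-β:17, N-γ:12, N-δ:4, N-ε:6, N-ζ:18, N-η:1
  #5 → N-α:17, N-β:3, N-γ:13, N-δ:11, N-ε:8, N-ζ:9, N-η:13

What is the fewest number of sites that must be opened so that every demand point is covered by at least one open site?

Coverage sets (demand points within 7 of each site):
  #1: {N-γ, N-ζ, N-η}
  #2: {N-α, N-β, N-γ, N-ε}
  #3: {N-γ, N-η}
  #4: {N-δ, N-ε, N-η}
  #5: {N-β}
No 2 sites suffice: every size-2 union leaves at least one demand point uncovered.
But {#1, #2, #4} covers everything, so the minimum is 3.

3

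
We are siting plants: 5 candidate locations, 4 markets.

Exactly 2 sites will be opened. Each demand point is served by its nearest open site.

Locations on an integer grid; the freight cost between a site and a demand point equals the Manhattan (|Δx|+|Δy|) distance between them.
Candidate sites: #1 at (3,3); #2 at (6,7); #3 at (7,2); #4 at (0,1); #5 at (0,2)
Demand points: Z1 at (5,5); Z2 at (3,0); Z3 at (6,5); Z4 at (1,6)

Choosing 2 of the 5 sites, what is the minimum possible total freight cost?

13

Open {#1, #2}.
  Z1→#2 3, Z2→#1 3, Z3→#2 2, Z4→#1 5  ⇒ total 13.
Compare {#2, #4}: total 15.
Compare {#2, #5}: total 15.
No size-2 selection does better; minimum is 13.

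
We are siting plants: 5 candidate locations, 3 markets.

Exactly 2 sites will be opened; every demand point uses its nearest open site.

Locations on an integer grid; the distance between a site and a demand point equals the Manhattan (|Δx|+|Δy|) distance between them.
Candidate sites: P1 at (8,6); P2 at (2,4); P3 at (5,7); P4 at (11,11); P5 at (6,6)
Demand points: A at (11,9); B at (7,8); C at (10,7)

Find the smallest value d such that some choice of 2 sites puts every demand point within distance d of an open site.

Open {P1, P4}.
  Farthest demand point is B at distance 3 (to P1); all others are ≤ 3.
With {P3, P4} the worst case is 5.
With {P4, P5} the worst case is 5.
No size-2 selection achieves below 3.

3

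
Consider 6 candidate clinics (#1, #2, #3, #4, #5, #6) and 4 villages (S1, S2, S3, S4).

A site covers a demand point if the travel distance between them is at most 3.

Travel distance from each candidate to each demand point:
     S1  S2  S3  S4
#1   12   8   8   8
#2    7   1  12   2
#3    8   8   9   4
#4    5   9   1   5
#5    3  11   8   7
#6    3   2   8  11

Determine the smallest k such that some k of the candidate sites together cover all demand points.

3

Coverage sets (demand points within 3 of each site):
  #1: {}
  #2: {S2, S4}
  #3: {}
  #4: {S3}
  #5: {S1}
  #6: {S1, S2}
No 2 sites suffice: every size-2 union leaves at least one demand point uncovered.
But {#2, #4, #5} covers everything, so the minimum is 3.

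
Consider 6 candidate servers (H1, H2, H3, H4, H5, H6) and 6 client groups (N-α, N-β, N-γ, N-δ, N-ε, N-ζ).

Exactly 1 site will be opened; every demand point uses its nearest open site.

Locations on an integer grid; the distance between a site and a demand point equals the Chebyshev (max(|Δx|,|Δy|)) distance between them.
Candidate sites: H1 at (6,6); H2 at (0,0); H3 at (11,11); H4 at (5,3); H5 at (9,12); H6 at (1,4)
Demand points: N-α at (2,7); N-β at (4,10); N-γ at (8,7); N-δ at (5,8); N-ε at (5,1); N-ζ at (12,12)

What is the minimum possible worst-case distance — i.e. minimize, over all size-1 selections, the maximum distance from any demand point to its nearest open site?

6

Open {H1}.
  Farthest demand point is N-ζ at distance 6 (to H1); all others are ≤ 6.
With {H4} the worst case is 9.
With {H3} the worst case is 10.
No size-1 selection achieves below 6.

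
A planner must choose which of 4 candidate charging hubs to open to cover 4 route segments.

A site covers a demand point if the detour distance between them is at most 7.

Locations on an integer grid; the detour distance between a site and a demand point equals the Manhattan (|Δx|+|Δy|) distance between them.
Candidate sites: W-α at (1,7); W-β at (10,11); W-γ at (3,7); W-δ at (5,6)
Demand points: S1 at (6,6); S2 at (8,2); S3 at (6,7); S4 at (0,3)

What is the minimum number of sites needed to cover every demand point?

2

Coverage sets (demand points within 7 of each site):
  W-α: {S1, S3, S4}
  W-β: {}
  W-γ: {S1, S3, S4}
  W-δ: {S1, S2, S3}
No single site covers all 4 demand points.
But {W-α, W-δ} covers everything, so the minimum is 2.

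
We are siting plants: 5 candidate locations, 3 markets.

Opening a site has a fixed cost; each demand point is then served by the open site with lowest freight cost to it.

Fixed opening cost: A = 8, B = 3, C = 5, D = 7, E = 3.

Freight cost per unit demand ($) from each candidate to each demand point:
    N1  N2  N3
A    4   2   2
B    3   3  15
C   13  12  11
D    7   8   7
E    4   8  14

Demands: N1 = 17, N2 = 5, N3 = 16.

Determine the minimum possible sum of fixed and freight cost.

104

Open {A, B}: assign each demand point to its cheapest open site.
  N1→B 17×3=51, N2→A 5×2=10, N3→A 16×2=32
  freight cost 93, fixed 11 → total 104.
Compare {A, B, E}: freight cost 93 + fixed 14 = 107.
Compare {A, B, C}: freight cost 93 + fixed 16 = 109.
Compare {A, B, D}: freight cost 93 + fixed 18 = 111.
All other subsets cost ≥ 107. Minimum total cost: 104.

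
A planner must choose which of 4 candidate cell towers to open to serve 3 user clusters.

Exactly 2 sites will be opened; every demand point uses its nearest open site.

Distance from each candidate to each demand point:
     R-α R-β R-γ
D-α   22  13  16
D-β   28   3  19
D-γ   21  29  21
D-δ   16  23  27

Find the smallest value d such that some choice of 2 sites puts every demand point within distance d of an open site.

16

Open {D-α, D-δ}.
  Farthest demand point is R-α at distance 16 (to D-δ); all others are ≤ 16.
With {D-β, D-δ} the worst case is 19.
With {D-α, D-γ} the worst case is 21.
No size-2 selection achieves below 16.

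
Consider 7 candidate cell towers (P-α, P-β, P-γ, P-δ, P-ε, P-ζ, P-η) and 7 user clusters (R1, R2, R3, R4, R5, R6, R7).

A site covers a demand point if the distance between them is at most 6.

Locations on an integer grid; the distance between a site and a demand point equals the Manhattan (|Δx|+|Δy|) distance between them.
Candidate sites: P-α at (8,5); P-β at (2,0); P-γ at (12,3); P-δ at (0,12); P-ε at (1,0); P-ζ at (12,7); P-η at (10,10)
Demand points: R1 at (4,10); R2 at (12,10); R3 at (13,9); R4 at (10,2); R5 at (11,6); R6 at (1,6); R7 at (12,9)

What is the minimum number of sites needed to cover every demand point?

Coverage sets (demand points within 6 of each site):
  P-α: {R4, R5}
  P-β: {}
  P-γ: {R4, R5, R7}
  P-δ: {R1}
  P-ε: {R6}
  P-ζ: {R2, R3, R5, R7}
  P-η: {R1, R2, R3, R5, R7}
No 2 sites suffice: every size-2 union leaves at least one demand point uncovered.
But {P-α, P-ε, P-η} covers everything, so the minimum is 3.

3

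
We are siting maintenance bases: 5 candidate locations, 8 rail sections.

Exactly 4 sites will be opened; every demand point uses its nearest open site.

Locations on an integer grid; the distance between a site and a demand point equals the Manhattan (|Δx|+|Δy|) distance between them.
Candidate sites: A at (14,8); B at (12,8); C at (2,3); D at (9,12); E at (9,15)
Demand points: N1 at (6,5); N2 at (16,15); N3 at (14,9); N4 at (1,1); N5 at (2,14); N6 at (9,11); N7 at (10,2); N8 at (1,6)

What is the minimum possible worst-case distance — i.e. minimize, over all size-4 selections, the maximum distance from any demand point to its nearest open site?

8

Open {A, B, C, E}.
  Farthest demand point is N5 at distance 8 (to E); all others are ≤ 8.
With {B, C, D, E} the worst case is 8.
With {A, B, C, D} the worst case is 9.
No size-4 selection achieves below 8.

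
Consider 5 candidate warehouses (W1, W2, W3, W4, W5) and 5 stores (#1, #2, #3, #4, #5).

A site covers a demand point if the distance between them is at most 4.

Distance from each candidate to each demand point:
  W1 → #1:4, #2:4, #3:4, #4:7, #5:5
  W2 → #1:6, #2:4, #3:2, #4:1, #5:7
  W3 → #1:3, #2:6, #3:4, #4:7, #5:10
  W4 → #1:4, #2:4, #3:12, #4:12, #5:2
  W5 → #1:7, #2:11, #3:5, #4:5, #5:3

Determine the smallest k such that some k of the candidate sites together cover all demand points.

2

Coverage sets (demand points within 4 of each site):
  W1: {#1, #2, #3}
  W2: {#2, #3, #4}
  W3: {#1, #3}
  W4: {#1, #2, #5}
  W5: {#5}
No single site covers all 5 demand points.
But {W2, W4} covers everything, so the minimum is 2.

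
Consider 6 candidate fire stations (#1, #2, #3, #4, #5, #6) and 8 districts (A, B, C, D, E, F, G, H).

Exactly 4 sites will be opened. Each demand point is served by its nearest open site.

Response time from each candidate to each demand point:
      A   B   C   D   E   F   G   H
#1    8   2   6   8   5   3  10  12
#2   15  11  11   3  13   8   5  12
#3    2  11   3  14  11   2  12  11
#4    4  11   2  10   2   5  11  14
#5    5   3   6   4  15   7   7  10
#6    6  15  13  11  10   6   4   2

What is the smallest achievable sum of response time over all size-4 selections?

21

Open {#3, #4, #5, #6}.
  A→#3 2, B→#5 3, C→#4 2, D→#5 4, E→#4 2, F→#3 2, G→#6 4, H→#6 2  ⇒ total 21.
Compare {#1, #2, #4, #6}: total 22.
Compare {#1, #2, #3, #6}: total 23.
No size-4 selection does better; minimum is 21.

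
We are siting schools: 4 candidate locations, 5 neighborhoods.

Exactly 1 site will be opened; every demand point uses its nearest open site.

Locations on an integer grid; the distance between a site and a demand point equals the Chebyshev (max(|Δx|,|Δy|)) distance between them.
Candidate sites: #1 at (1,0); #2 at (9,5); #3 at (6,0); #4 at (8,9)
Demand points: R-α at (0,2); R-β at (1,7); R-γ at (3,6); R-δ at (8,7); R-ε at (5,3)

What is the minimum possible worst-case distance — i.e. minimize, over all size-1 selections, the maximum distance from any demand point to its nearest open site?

Open {#1}.
  Farthest demand point is R-β at distance 7 (to #1); all others are ≤ 7.
With {#3} the worst case is 7.
With {#4} the worst case is 8.
No size-1 selection achieves below 7.

7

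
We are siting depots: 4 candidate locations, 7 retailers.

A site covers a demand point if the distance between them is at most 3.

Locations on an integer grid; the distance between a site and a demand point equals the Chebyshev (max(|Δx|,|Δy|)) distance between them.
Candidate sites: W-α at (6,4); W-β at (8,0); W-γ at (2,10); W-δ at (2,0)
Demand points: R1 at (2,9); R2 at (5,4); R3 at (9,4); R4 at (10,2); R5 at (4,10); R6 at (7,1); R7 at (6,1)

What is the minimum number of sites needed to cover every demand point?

3

Coverage sets (demand points within 3 of each site):
  W-α: {R2, R3, R6, R7}
  W-β: {R4, R6, R7}
  W-γ: {R1, R5}
  W-δ: {}
No 2 sites suffice: every size-2 union leaves at least one demand point uncovered.
But {W-α, W-β, W-γ} covers everything, so the minimum is 3.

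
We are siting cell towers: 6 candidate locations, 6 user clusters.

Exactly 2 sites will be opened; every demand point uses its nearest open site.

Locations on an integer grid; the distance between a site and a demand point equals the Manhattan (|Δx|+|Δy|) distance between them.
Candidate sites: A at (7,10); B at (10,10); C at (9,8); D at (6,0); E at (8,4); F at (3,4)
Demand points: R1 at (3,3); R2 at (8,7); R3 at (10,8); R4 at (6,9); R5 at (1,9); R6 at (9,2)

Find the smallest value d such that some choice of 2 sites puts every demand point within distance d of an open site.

Open {A, D}.
  Farthest demand point is R5 at distance 7 (to A); all others are ≤ 7.
With {A, E} the worst case is 7.
With {C, F} the worst case is 7.
No size-2 selection achieves below 7.

7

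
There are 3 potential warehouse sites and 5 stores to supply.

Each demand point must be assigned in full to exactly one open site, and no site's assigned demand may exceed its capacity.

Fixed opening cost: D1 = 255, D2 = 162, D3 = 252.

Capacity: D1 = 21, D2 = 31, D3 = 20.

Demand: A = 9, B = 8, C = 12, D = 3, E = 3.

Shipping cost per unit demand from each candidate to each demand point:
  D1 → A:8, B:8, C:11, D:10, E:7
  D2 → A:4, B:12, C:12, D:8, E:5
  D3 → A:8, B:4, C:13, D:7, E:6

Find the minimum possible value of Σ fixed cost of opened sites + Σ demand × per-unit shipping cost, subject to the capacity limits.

Open {D2, D3}; cheapest assignment that respects the capacities:
  D2 (cap 31, load 24): A, C, E — cost 9×4 + 12×12 + 3×5 = 195
  D3 (cap 20, load 11): B, D — cost 8×4 + 3×7 = 53
  Shipping 248, fixed 414 → total 662.
  Any other capacity-feasible assignment to {D2, D3} ships for at least 248.
Compare {D1, D2}: its best feasible assignment gives total 688.
Compare {D1, D3}: its best feasible assignment gives total 782.
Every other set of open sites that can feasibly serve all demand totals ≥ 688 even under its best assignment. Minimum: 662.

662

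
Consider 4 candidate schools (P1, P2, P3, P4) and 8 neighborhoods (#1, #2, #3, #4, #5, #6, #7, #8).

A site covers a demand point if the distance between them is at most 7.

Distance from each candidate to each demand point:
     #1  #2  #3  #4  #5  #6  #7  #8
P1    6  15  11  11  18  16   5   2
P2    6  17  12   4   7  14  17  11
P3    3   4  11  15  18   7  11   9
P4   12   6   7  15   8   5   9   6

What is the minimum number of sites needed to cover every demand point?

Coverage sets (demand points within 7 of each site):
  P1: {#1, #7, #8}
  P2: {#1, #4, #5}
  P3: {#1, #2, #6}
  P4: {#2, #3, #6, #8}
No 2 sites suffice: every size-2 union leaves at least one demand point uncovered.
But {P1, P2, P4} covers everything, so the minimum is 3.

3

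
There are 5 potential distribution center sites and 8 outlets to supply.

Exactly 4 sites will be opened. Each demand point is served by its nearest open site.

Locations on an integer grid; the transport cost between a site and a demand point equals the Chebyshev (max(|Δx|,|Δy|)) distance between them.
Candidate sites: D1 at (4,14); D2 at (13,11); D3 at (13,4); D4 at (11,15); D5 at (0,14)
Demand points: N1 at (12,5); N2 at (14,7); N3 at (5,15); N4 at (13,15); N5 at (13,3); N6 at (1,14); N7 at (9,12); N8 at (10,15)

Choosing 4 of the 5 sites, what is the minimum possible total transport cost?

Open {D1, D3, D4, D5}.
  N1→D3 1, N2→D3 3, N3→D1 1, N4→D4 2, N5→D3 1, N6→D5 1, N7→D4 3, N8→D4 1  ⇒ total 13.
Compare {D1, D2, D3, D4}: total 15.
Compare {D2, D3, D4, D5}: total 17.
No size-4 selection does better; minimum is 13.

13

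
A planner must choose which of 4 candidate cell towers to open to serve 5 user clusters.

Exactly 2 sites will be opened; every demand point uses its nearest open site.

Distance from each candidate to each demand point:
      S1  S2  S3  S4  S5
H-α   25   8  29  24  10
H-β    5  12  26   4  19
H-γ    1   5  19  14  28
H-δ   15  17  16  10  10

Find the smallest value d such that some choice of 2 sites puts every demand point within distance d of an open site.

Open {H-α, H-δ}.
  Farthest demand point is S3 at distance 16 (to H-δ); all others are ≤ 16.
With {H-β, H-δ} the worst case is 16.
With {H-γ, H-δ} the worst case is 16.
No size-2 selection achieves below 16.

16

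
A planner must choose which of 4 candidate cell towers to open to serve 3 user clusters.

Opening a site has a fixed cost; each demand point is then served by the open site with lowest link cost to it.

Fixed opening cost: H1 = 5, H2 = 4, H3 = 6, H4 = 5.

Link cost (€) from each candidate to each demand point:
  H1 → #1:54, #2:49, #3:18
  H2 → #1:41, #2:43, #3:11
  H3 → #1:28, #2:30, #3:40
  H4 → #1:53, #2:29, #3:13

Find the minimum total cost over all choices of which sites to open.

Open {H2, H3}: assign each demand point to its cheapest open site.
  #1→H3 28, #2→H3 30, #3→H2 11
  link cost 69, fixed 10 → total 79.
Compare {H3, H4}: link cost 70 + fixed 11 = 81.
Compare {H2, H3, H4}: link cost 68 + fixed 15 = 83.
Compare {H1, H2, H3}: link cost 69 + fixed 15 = 84.
All other subsets cost ≥ 81. Minimum total cost: 79.

79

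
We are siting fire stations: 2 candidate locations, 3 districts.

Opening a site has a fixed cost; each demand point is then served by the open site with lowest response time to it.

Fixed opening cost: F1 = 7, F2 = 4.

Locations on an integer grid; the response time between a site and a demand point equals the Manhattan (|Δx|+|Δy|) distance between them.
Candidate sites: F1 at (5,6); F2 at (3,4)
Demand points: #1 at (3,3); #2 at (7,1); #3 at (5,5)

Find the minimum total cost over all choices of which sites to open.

Open {F2}: assign each demand point to its cheapest open site.
  #1→F2 1, #2→F2 7, #3→F2 3
  response time 11, fixed 4 → total 15.
Compare {F1}: response time 13 + fixed 7 = 20.
Compare {F1, F2}: response time 9 + fixed 11 = 20.

15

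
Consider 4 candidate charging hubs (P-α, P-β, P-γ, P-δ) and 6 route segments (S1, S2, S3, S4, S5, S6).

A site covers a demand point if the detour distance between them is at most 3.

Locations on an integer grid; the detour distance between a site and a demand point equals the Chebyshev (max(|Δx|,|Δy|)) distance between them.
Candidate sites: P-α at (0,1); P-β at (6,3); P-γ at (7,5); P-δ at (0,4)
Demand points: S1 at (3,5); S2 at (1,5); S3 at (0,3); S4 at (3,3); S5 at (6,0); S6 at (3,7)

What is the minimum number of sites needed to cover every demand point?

Coverage sets (demand points within 3 of each site):
  P-α: {S3, S4}
  P-β: {S1, S4, S5}
  P-γ: {}
  P-δ: {S1, S2, S3, S4, S6}
No single site covers all 6 demand points.
But {P-β, P-δ} covers everything, so the minimum is 2.

2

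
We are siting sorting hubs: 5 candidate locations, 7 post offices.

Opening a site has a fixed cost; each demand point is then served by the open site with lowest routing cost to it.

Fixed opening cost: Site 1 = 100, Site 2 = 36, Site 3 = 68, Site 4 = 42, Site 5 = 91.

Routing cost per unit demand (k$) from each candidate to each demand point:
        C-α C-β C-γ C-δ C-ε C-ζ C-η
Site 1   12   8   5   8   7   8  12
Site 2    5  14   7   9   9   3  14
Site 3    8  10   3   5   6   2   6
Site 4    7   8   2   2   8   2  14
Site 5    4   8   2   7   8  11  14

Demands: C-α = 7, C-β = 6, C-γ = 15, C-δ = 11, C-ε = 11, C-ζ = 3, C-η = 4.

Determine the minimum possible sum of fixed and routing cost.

341

Open {Site 4}: assign each demand point to its cheapest open site.
  C-α→Site 4 7×7=49, C-β→Site 4 6×8=48, C-γ→Site 4 15×2=30, C-δ→Site 4 11×2=22, C-ε→Site 4 11×8=88, C-ζ→Site 4 3×2=6, C-η→Site 4 4×14=56
  routing cost 299, fixed 42 → total 341.
Compare {Site 3, Site 4}: routing cost 245 + fixed 110 = 355.
Compare {Site 2, Site 4}: routing cost 285 + fixed 78 = 363.
Compare {Site 2, Site 3, Site 4}: routing cost 231 + fixed 146 = 377.
All other subsets cost ≥ 355. Minimum total cost: 341.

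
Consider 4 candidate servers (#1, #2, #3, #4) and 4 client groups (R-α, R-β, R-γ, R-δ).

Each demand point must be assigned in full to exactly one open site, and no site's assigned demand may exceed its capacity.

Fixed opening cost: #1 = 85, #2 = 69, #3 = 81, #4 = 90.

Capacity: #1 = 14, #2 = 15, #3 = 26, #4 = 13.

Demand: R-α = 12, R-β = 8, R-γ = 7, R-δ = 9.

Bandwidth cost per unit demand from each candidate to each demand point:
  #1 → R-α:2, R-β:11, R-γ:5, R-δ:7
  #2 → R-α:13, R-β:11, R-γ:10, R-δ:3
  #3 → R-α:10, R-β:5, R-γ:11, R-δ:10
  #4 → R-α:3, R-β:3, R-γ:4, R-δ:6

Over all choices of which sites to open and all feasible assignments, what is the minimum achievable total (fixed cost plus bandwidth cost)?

Open {#1, #3}; cheapest assignment that respects the capacities:
  #1 (cap 14, load 12): R-α — cost 12×2 = 24
  #3 (cap 26, load 24): R-β, R-γ, R-δ — cost 8×5 + 7×11 + 9×10 = 207
  Shipping 231, fixed 166 → total 397.
  Any other capacity-feasible assignment to {#1, #3} ships for at least 231.
Compare {#1, #2, #3}: its best feasible assignment gives total 403.
Compare {#3, #4}: its best feasible assignment gives total 414.
Every other set of open sites that can feasibly serve all demand totals ≥ 403 even under its best assignment. Minimum: 397.

397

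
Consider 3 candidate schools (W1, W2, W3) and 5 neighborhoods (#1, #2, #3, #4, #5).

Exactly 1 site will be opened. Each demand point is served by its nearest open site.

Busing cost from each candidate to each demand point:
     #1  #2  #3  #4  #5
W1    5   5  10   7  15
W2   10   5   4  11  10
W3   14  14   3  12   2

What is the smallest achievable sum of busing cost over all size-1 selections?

Open {W2}.
  #1→W2 10, #2→W2 5, #3→W2 4, #4→W2 11, #5→W2 10  ⇒ total 40.
Compare {W1}: total 42.
Compare {W3}: total 45.

40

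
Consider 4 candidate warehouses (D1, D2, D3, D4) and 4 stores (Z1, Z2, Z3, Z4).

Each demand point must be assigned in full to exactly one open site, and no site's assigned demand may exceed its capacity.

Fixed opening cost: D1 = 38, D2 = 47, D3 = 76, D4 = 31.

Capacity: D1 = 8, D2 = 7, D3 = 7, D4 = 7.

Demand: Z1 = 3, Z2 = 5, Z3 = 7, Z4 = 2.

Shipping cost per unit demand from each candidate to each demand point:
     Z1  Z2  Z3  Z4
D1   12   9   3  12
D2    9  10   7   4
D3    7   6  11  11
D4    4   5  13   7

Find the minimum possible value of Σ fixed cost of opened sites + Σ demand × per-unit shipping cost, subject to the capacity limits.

197

Open {D1, D2, D4}; cheapest assignment that respects the capacities:
  D1 (cap 8, load 7): Z3 — cost 7×3 = 21
  D2 (cap 7, load 5): Z1, Z4 — cost 3×9 + 2×4 = 35
  D4 (cap 7, load 5): Z2 — cost 5×5 = 25
  Shipping 81, fixed 116 → total 197.
  Any other capacity-feasible assignment to {D1, D2, D4} ships for at least 81.
Compare {D1, D3, D4}: its best feasible assignment gives total 222.
Compare {D1, D2, D3}: its best feasible assignment gives total 247.
Every other set of open sites that can feasibly serve all demand totals ≥ 222 even under its best assignment. Minimum: 197.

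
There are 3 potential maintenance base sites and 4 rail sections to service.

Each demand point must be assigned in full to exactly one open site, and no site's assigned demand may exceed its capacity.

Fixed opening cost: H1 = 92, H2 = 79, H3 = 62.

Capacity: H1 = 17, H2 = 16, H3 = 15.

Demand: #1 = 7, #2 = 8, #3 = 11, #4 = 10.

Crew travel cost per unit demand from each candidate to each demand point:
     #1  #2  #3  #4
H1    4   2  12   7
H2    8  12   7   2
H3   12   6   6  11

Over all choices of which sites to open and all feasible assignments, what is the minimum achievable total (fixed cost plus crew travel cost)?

363

Open {H1, H2, H3}; cheapest assignment that respects the capacities:
  H1 (cap 17, load 15): #1, #2 — cost 7×4 + 8×2 = 44
  H2 (cap 16, load 10): #4 — cost 10×2 = 20
  H3 (cap 15, load 11): #3 — cost 11×6 = 66
  Shipping 130, fixed 233 → total 363.
  Any other capacity-feasible assignment to {H1, H2, H3} ships for at least 130.
Total demand is 36 and no other set of sites has combined capacity ≥ 36, so {H1, H2, H3} is the only feasible choice of open sites. Minimum: 363.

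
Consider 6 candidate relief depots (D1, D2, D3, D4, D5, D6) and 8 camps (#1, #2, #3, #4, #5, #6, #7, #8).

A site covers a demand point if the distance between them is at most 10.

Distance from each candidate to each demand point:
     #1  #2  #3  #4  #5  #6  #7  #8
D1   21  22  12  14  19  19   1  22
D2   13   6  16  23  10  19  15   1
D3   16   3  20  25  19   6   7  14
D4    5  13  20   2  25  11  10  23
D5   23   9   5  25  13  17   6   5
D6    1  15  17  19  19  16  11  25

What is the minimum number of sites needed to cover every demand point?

4

Coverage sets (demand points within 10 of each site):
  D1: {#7}
  D2: {#2, #5, #8}
  D3: {#2, #6, #7}
  D4: {#1, #4, #7}
  D5: {#2, #3, #7, #8}
  D6: {#1}
No 3 sites suffice: every size-3 union leaves at least one demand point uncovered.
But {D2, D3, D4, D5} covers everything, so the minimum is 4.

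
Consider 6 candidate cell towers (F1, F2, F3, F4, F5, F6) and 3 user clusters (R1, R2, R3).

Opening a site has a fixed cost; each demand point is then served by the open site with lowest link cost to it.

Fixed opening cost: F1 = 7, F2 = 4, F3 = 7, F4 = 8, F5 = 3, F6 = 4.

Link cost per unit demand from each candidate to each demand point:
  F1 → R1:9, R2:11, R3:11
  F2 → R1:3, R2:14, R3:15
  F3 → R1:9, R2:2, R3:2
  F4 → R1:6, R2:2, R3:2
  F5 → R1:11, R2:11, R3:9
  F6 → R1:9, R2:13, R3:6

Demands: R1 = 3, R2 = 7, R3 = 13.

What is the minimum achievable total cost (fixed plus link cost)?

60

Open {F2, F3}: assign each demand point to its cheapest open site.
  R1→F2 3×3=9, R2→F3 7×2=14, R3→F3 13×2=26
  link cost 49, fixed 11 → total 60.
Compare {F2, F4}: link cost 49 + fixed 12 = 61.
Compare {F2, F3, F5}: link cost 49 + fixed 14 = 63.
Compare {F2, F3, F6}: link cost 49 + fixed 15 = 64.
All other subsets cost ≥ 61. Minimum total cost: 60.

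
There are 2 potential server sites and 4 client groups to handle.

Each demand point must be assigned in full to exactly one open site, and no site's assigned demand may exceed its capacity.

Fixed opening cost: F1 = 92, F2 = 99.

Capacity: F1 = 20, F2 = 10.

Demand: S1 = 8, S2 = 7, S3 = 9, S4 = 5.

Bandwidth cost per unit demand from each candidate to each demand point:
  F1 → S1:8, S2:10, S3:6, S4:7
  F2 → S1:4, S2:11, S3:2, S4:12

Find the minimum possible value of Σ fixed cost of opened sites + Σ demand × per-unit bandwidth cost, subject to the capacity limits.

378

Open {F1, F2}; cheapest assignment that respects the capacities:
  F1 (cap 20, load 20): S1, S2, S4 — cost 8×8 + 7×10 + 5×7 = 169
  F2 (cap 10, load 9): S3 — cost 9×2 = 18
  Shipping 187, fixed 191 → total 378.
  Any other capacity-feasible assignment to {F1, F2} ships for at least 187.
Total demand is 29 and no other set of sites has combined capacity ≥ 29, so {F1, F2} is the only feasible choice of open sites. Minimum: 378.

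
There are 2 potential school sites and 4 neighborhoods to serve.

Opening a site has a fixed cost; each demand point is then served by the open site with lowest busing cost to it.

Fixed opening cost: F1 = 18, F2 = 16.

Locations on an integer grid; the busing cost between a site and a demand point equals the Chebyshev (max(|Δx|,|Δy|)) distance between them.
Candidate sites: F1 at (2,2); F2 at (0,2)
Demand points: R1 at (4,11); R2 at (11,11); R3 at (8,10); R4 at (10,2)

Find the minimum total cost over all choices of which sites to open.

Open {F1}: assign each demand point to its cheapest open site.
  R1→F1 9, R2→F1 9, R3→F1 8, R4→F1 8
  busing cost 34, fixed 18 → total 52.
Compare {F2}: busing cost 38 + fixed 16 = 54.
Compare {F1, F2}: busing cost 34 + fixed 34 = 68.

52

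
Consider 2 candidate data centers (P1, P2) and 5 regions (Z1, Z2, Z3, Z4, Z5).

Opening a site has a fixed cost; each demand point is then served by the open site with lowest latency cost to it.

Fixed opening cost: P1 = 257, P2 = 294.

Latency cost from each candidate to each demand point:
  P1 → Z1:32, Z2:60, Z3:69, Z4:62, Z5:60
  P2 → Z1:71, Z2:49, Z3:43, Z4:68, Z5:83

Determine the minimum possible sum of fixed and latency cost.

Open {P1}: assign each demand point to its cheapest open site.
  Z1→P1 32, Z2→P1 60, Z3→P1 69, Z4→P1 62, Z5→P1 60
  latency cost 283, fixed 257 → total 540.
Compare {P2}: latency cost 314 + fixed 294 = 608.
Compare {P1, P2}: latency cost 246 + fixed 551 = 797.

540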